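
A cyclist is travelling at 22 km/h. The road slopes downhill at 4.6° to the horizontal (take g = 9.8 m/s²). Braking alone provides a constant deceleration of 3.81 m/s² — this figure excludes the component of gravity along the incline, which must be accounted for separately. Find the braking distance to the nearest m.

22 km/h ÷ 3.6 = 6.1111 m/s.
Gravity along the downhill slope reduces the braking deceleration: a_eff = 3.810 − 9.8·sin 4.6° = 3.810 − 0.786 = 3.024 m/s².
Braking distance = v²/(2a) = 6.1111² / (2 × 3.024) = 37.346 / 6.048 = 6.175 m.

Braking distance ≈ 6 m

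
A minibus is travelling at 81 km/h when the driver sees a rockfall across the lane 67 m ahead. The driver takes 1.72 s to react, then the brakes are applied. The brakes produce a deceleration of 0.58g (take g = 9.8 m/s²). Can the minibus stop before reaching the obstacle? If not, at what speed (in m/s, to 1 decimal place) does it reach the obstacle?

81 km/h ÷ 3.6 = 22.5000 m/s.
a = 0.58 × 9.8 = 5.684 m/s².
Reaction distance = 22.5000 × 1.72 = 38.700 m.
Braking distance needed to stop: v²/(2a) = 506.250 / 11.368 = 44.533 m, so total needed = 38.700 + 44.533 = 83.233 m > 67 m — it cannot stop.
Distance remaining when braking begins: 67 − 38.700 = 28.300 m.
v² = v₀² − 2a·d = 506.250 − 2 × 5.684 × 28.300 = 184.536 m²/s².
v = √184.536 = 13.584 m/s.

No — it strikes the obstacle at 13.6 m/s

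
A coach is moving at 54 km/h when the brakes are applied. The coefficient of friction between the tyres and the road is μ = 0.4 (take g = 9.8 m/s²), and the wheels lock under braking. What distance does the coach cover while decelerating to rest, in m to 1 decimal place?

Braking distance ≈ 28.7 m

54 km/h ÷ 3.6 = 15.0000 m/s.
a = μg = 0.4 × 9.8 = 3.920 m/s².
Braking distance = v²/(2a) = 15.0000² / (2 × 3.920) = 225.000 / 7.840 = 28.699 m.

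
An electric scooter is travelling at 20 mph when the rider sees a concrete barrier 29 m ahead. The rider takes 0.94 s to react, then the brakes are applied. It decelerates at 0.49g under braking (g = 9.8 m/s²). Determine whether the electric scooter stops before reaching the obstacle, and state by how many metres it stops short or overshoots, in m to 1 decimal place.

20 mph × 0.44704 = 8.9408 m/s.
a = 0.49 × 9.8 = 4.802 m/s².
Reaction distance = 8.9408 × 0.94 = 8.404 m.
Braking distance = v²/(2a) = 79.938 / 9.604 = 8.323 m.
Total stopping distance = 8.404 + 8.323 = 16.727 m, vs 29 m available — it stops with 29 − 16.727 = 12.273 m to spare.

Yes — it stops 12.3 m short of the obstacle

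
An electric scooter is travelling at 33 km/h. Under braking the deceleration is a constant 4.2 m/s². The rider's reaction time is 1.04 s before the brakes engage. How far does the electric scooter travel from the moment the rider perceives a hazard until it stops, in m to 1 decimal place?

33 km/h ÷ 3.6 = 9.1667 m/s.
Reaction distance = v·t_r = 9.1667 × 1.04 = 9.533 m.
Braking distance = v²/(2a) = 9.1667² / (2 × 4.200) = 84.028 / 8.400 = 10.003 m.
Total = 9.533 + 10.003 = 19.536 m.

Total stopping distance ≈ 19.5 m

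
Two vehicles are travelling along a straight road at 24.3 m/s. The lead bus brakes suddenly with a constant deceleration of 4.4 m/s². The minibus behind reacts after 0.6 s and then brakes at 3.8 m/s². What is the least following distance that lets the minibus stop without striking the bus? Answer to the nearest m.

Leader travels v²/(2a_L) = 590.490 / 8.800 = 67.101 m before stopping.
Follower covers v·t_r = 24.3000 × 0.6 = 14.580 m while reacting, then v²/(2a_F) = 590.490 / 7.600 = 77.696 m while braking, for a total of 14.580 + 77.696 = 92.276 m.
Since a_F ≤ a_L and the follower starts braking later, the follower is never slower than the leader, so the closest approach is when both have stopped.
Minimum gap = 92.276 − 67.101 = 25.175 m.

Minimum gap ≈ 25 m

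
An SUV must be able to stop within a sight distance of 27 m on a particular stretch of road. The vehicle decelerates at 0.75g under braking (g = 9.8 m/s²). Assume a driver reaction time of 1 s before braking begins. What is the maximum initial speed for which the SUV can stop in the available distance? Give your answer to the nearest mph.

a = 0.75 × 9.8 = 7.350 m/s².
Stopping distance: v·t_r + v²/(2a) = 27 with t_r = 1 s and a = 7.350 m/s².
So v² + 14.700 v − 396.90 = 0.
Positive root: v = −a·t_r + √((a·t_r)² + 2a·d) = −7.350 + √(54.022 + 396.90) = 13.8849 m/s.
13.8849 m/s ÷ 0.44704 = 31.060 mph.

Maximum speed ≈ 31 mph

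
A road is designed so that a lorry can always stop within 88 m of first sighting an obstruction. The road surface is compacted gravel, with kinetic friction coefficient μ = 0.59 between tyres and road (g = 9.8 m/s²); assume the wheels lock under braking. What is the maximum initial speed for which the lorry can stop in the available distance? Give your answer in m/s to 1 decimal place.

Maximum speed ≈ 31.9 m/s

a = μg = 0.59 × 9.8 = 5.782 m/s².
v²/(2a) = d ⇒ v = √(2 × 5.782 × 88) = √1017.63 = 31.9003 m/s.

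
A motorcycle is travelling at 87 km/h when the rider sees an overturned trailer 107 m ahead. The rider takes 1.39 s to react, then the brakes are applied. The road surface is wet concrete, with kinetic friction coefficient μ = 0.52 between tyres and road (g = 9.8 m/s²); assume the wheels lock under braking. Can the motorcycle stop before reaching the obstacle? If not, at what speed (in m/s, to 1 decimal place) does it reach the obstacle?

87 km/h ÷ 3.6 = 24.1667 m/s.
a = μg = 0.52 × 9.8 = 5.096 m/s².
Reaction distance = 24.1667 × 1.39 = 33.592 m.
Braking distance = v²/(2a) = 584.029 / 10.192 = 57.303 m.
Total stopping distance = 33.592 + 57.303 = 90.895 m, vs 107 m available — it stops with 107 − 90.895 = 16.105 m to spare.

Yes — it stops about 16.1 m short of the obstacle, so it never reaches it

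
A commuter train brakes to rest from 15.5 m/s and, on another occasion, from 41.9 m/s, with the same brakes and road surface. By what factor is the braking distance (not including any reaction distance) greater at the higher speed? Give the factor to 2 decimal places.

Braking distance d = v²/(2a), so with a fixed, d ∝ v².
Factor = (41.9/15.5)² = 2.7032² = 7.3073.

Factor ≈ 7.31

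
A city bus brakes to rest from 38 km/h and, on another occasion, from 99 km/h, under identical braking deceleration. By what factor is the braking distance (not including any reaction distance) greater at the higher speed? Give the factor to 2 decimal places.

Factor ≈ 6.79

Braking distance d = v²/(2a), so with a fixed, d ∝ v².
Factor = (99/38)² = 2.6053² = 6.7876.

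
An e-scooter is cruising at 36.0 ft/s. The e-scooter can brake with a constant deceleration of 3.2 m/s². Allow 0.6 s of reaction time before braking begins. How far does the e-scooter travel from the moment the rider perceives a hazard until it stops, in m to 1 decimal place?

36 ft/s × 0.3048 = 10.9728 m/s.
Reaction distance = v·t_r = 10.9728 × 0.6 = 6.584 m.
Braking distance = v²/(2a) = 10.9728² / (2 × 3.200) = 120.402 / 6.400 = 18.813 m.
Total = 6.584 + 18.813 = 25.397 m.

Total stopping distance ≈ 25.4 m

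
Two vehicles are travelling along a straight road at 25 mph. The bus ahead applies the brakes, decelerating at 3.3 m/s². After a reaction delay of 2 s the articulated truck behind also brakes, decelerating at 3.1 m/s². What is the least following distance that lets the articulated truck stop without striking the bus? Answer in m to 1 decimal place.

Minimum gap ≈ 23.6 m

25 mph × 0.44704 = 11.1760 m/s.
Leader travels v²/(2a_L) = 124.903 / 6.600 = 18.925 m before stopping.
Follower covers v·t_r = 11.1760 × 2 = 22.352 m while reacting, then v²/(2a_F) = 124.903 / 6.200 = 20.146 m while braking, for a total of 22.352 + 20.146 = 42.498 m.
Since a_F ≤ a_L and the follower starts braking later, the follower is never slower than the leader, so the closest approach is when both have stopped.
Minimum gap = 42.498 − 18.925 = 23.573 m.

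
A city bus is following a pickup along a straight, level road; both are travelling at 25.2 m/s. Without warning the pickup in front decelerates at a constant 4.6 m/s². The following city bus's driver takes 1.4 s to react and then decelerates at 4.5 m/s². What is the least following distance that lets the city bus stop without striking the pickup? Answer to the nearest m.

Minimum gap ≈ 37 m

Leader travels v²/(2a_L) = 635.040 / 9.200 = 69.026 m before stopping.
Follower covers v·t_r = 25.2000 × 1.4 = 35.280 m while reacting, then v²/(2a_F) = 635.040 / 9.000 = 70.560 m while braking, for a total of 35.280 + 70.560 = 105.840 m.
Since a_F ≤ a_L and the follower starts braking later, the follower is never slower than the leader, so the closest approach is when both have stopped.
Minimum gap = 105.840 − 69.026 = 36.814 m.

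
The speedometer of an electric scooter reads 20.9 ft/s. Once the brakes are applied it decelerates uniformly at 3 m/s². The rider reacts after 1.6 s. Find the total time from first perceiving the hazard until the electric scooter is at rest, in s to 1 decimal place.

Total time ≈ 3.7 s

20.9 ft/s × 0.3048 = 6.3703 m/s.
Braking time = v/a = 6.3703 / 3.000 = 2.123 s.
Total = 1.6 + 2.123 = 3.723 s.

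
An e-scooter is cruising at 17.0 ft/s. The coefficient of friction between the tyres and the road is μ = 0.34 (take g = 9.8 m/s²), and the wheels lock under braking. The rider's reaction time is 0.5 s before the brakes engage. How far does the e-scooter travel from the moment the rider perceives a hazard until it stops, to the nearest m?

Total stopping distance ≈ 7 m

17 ft/s × 0.3048 = 5.1816 m/s.
a = μg = 0.34 × 9.8 = 3.332 m/s².
Reaction distance = v·t_r = 5.1816 × 0.5 = 2.591 m.
Braking distance = v²/(2a) = 5.1816² / (2 × 3.332) = 26.849 / 6.664 = 4.029 m.
Total = 2.591 + 4.029 = 6.620 m.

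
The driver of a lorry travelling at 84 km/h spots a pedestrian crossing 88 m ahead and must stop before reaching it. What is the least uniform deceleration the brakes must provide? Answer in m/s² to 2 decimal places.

84 km/h ÷ 3.6 = 23.3333 m/s.
v² = 2a·d ⇒ a = v²/(2d) = 23.3333² / (2 × 88.000) = 544.443 / 176.000 = 3.0934 m/s².

Required deceleration ≈ 3.09 m/s²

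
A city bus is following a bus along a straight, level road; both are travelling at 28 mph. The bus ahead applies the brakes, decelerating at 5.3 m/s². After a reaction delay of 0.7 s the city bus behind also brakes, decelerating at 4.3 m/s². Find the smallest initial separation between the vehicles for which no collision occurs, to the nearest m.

Minimum gap ≈ 12 m

28 mph × 0.44704 = 12.5171 m/s.
Leader travels v²/(2a_L) = 156.678 / 10.600 = 14.781 m before stopping.
Follower covers v·t_r = 12.5171 × 0.7 = 8.762 m while reacting, then v²/(2a_F) = 156.678 / 8.600 = 18.218 m while braking, for a total of 8.762 + 18.218 = 26.980 m.
Since a_F ≤ a_L and the follower starts braking later, the follower is never slower than the leader, so the closest approach is when both have stopped.
Minimum gap = 26.980 − 14.781 = 12.199 m.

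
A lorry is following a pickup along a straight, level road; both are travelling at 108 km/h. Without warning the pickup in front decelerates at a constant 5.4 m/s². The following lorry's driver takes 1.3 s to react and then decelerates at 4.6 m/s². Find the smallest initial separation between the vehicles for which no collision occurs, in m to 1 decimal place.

Minimum gap ≈ 53.5 m

108 km/h ÷ 3.6 = 30.0000 m/s.
Leader travels v²/(2a_L) = 900.000 / 10.800 = 83.333 m before stopping.
Follower covers v·t_r = 30.0000 × 1.3 = 39.000 m while reacting, then v²/(2a_F) = 900.000 / 9.200 = 97.826 m while braking, for a total of 39.000 + 97.826 = 136.826 m.
Since a_F ≤ a_L and the follower starts braking later, the follower is never slower than the leader, so the closest approach is when both have stopped.
Minimum gap = 136.826 − 83.333 = 53.493 m.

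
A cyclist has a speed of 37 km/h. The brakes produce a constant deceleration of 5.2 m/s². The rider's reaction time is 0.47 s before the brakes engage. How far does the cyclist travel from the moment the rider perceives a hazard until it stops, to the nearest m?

Total stopping distance ≈ 15 m

37 km/h ÷ 3.6 = 10.2778 m/s.
Reaction distance = v·t_r = 10.2778 × 0.47 = 4.831 m.
Braking distance = v²/(2a) = 10.2778² / (2 × 5.200) = 105.633 / 10.400 = 10.157 m.
Total = 4.831 + 10.157 = 14.988 m.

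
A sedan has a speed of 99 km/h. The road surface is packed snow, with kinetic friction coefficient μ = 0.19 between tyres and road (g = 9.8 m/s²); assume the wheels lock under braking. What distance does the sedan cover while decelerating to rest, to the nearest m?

Braking distance ≈ 203 m

99 km/h ÷ 3.6 = 27.5000 m/s.
a = μg = 0.19 × 9.8 = 1.862 m/s².
Braking distance = v²/(2a) = 27.5000² / (2 × 1.862) = 756.250 / 3.724 = 203.075 m.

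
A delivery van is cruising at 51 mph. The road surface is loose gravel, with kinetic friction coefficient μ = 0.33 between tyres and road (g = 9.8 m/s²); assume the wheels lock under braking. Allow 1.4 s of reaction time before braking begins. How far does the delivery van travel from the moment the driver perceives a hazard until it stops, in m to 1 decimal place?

Total stopping distance ≈ 112.3 m

51 mph × 0.44704 = 22.7990 m/s.
a = μg = 0.33 × 9.8 = 3.234 m/s².
Reaction distance = v·t_r = 22.7990 × 1.4 = 31.919 m.
Braking distance = v²/(2a) = 22.7990² / (2 × 3.234) = 519.794 / 6.468 = 80.364 m.
Total = 31.919 + 80.364 = 112.283 m.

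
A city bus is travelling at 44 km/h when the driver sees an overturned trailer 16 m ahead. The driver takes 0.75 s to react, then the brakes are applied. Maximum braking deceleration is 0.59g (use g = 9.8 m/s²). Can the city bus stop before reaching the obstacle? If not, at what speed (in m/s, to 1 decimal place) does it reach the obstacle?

No — it strikes the obstacle at 8.4 m/s

44 km/h ÷ 3.6 = 12.2222 m/s.
a = 0.59 × 9.8 = 5.782 m/s².
Reaction distance = 12.2222 × 0.75 = 9.167 m.
Braking distance needed to stop: v²/(2a) = 149.382 / 11.564 = 12.918 m, so total needed = 9.167 + 12.918 = 22.085 m > 16 m — it cannot stop.
Distance remaining when braking begins: 16 − 9.167 = 6.833 m.
v² = v₀² − 2a·d = 149.382 − 2 × 5.782 × 6.833 = 70.365 m²/s².
v = √70.365 = 8.388 m/s.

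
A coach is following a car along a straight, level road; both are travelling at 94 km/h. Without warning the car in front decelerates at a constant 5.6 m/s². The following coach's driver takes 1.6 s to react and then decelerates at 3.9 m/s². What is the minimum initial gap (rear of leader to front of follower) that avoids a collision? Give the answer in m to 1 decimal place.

Minimum gap ≈ 68.3 m

94 km/h ÷ 3.6 = 26.1111 m/s.
Leader travels v²/(2a_L) = 681.790 / 11.200 = 60.874 m before stopping.
Follower covers v·t_r = 26.1111 × 1.6 = 41.778 m while reacting, then v²/(2a_F) = 681.790 / 7.800 = 87.409 m while braking, for a total of 41.778 + 87.409 = 129.187 m.
Since a_F ≤ a_L and the follower starts braking later, the follower is never slower than the leader, so the closest approach is when both have stopped.
Minimum gap = 129.187 − 60.874 = 68.313 m.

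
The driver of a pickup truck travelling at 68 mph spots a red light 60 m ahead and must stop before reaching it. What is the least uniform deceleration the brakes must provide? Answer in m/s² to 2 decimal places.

68 mph × 0.44704 = 30.3987 m/s.
v² = 2a·d ⇒ a = v²/(2d) = 30.3987² / (2 × 60.000) = 924.081 / 120.000 = 7.7007 m/s².

Required deceleration ≈ 7.70 m/s²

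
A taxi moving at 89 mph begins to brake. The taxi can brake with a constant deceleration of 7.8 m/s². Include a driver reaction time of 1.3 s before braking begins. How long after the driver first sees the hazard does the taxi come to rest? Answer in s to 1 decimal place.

Total time ≈ 6.4 s

89 mph × 0.44704 = 39.7866 m/s.
Braking time = v/a = 39.7866 / 7.800 = 5.101 s.
Total = 1.3 + 5.101 = 6.401 s.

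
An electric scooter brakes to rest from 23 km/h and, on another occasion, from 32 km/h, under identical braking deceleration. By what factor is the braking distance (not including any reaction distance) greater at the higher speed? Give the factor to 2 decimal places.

Braking distance d = v²/(2a), so with a fixed, d ∝ v².
Factor = (32/23)² = 1.3913² = 1.9357.

Factor ≈ 1.94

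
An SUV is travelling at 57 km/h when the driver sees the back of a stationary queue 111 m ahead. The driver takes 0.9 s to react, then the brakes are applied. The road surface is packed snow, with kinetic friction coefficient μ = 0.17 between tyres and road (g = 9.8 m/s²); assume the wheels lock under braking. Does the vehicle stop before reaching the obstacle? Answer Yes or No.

57 km/h ÷ 3.6 = 15.8333 m/s.
a = μg = 0.17 × 9.8 = 1.666 m/s².
Reaction distance = 15.8333 × 0.9 = 14.250 m.
Braking distance = v²/(2a) = 250.693 / 3.332 = 75.238 m.
Total stopping distance = 14.250 + 75.238 = 89.488 m, vs 111 m available — it stops with 111 − 89.488 = 21.512 m to spare.

Yes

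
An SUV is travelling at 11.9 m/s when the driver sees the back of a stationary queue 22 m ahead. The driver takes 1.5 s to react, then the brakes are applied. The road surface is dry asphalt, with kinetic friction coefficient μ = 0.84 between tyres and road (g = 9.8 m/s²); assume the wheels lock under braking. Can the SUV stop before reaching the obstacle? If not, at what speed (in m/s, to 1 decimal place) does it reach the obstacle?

No — it strikes the obstacle at 8.6 m/s

a = μg = 0.84 × 9.8 = 8.232 m/s².
Reaction distance = 11.9000 × 1.5 = 17.850 m.
Braking distance needed to stop: v²/(2a) = 141.610 / 16.464 = 8.601 m, so total needed = 17.850 + 8.601 = 26.451 m > 22 m — it cannot stop.
Distance remaining when braking begins: 22 − 17.850 = 4.150 m.
v² = v₀² − 2a·d = 141.610 − 2 × 8.232 × 4.150 = 73.284 m²/s².
v = √73.284 = 8.561 m/s.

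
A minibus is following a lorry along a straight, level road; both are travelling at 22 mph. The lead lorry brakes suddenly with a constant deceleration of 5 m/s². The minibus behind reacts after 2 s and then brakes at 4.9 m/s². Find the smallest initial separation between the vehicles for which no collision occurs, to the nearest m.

22 mph × 0.44704 = 9.8349 m/s.
Leader travels v²/(2a_L) = 96.725 / 10.000 = 9.672 m before stopping.
Follower covers v·t_r = 9.8349 × 2 = 19.670 m while reacting, then v²/(2a_F) = 96.725 / 9.800 = 9.870 m while braking, for a total of 19.670 + 9.870 = 29.540 m.
Since a_F ≤ a_L and the follower starts braking later, the follower is never slower than the leader, so the closest approach is when both have stopped.
Minimum gap = 29.540 − 9.672 = 19.868 m.

Minimum gap ≈ 20 m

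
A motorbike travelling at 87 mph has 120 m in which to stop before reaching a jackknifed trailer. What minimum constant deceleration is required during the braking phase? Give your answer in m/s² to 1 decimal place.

Required deceleration ≈ 6.3 m/s²

87 mph × 0.44704 = 38.8925 m/s.
v² = 2a·d ⇒ a = v²/(2d) = 38.8925² / (2 × 120.000) = 1512.627 / 240.000 = 6.3026 m/s².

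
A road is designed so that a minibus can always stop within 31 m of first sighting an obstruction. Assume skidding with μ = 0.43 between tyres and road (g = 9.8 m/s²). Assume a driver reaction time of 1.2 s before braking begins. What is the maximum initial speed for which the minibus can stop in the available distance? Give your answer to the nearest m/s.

Maximum speed ≈ 12 m/s

a = μg = 0.43 × 9.8 = 4.214 m/s².
Stopping distance: v·t_r + v²/(2a) = 31 with t_r = 1.2 s and a = 4.214 m/s².
So v² + 10.114 v − 261.27 = 0.
Positive root: v = −a·t_r + √((a·t_r)² + 2a·d) = −5.057 + √(25.573 + 261.27) = 11.8794 m/s.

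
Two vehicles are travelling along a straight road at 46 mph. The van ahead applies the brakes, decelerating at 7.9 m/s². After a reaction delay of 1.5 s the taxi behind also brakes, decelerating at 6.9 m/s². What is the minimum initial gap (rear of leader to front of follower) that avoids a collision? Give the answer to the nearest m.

46 mph × 0.44704 = 20.5638 m/s.
Leader travels v²/(2a_L) = 422.870 / 15.800 = 26.764 m before stopping.
Follower covers v·t_r = 20.5638 × 1.5 = 30.846 m while reacting, then v²/(2a_F) = 422.870 / 13.800 = 30.643 m while braking, for a total of 30.846 + 30.643 = 61.489 m.
Since a_F ≤ a_L and the follower starts braking later, the follower is never slower than the leader, so the closest approach is when both have stopped.
Minimum gap = 61.489 − 26.764 = 34.725 m.

Minimum gap ≈ 35 m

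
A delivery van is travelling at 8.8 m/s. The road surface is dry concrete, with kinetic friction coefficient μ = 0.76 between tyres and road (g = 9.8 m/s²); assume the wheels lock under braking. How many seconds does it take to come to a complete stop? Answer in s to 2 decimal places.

Braking time ≈ 1.18 s

a = μg = 0.76 × 9.8 = 7.448 m/s².
Braking time = v/a = 8.8000 / 7.448 = 1.182 s.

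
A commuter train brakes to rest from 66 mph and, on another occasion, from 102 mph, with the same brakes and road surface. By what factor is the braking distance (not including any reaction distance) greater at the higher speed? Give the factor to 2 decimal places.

Factor ≈ 2.39

Braking distance d = v²/(2a), so with a fixed, d ∝ v².
Factor = (102/66)² = 1.5455² = 2.3886.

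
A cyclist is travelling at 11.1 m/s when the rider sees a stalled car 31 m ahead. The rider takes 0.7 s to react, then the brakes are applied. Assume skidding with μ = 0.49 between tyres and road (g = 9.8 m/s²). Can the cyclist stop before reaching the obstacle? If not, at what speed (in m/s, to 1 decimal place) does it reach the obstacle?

a = μg = 0.49 × 9.8 = 4.802 m/s².
Reaction distance = 11.1000 × 0.7 = 7.770 m.
Braking distance = v²/(2a) = 123.210 / 9.604 = 12.829 m.
Total stopping distance = 7.770 + 12.829 = 20.599 m, vs 31 m available — it stops with 31 − 20.599 = 10.401 m to spare.

Yes — it stops about 10.4 m short of the obstacle, so it never reaches it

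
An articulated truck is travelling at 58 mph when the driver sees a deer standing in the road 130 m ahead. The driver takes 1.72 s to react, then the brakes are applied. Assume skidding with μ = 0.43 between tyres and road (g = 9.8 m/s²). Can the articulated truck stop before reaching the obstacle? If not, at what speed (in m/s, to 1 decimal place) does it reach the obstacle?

Yes — it stops about 5.6 m short of the obstacle, so it never reaches it

58 mph × 0.44704 = 25.9283 m/s.
a = μg = 0.43 × 9.8 = 4.214 m/s².
Reaction distance = 25.9283 × 1.72 = 44.597 m.
Braking distance = v²/(2a) = 672.277 / 8.428 = 79.767 m.
Total stopping distance = 44.597 + 79.767 = 124.364 m, vs 130 m available — it stops with 130 − 124.364 = 5.636 m to spare.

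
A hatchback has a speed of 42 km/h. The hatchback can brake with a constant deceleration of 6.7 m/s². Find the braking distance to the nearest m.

42 km/h ÷ 3.6 = 11.6667 m/s.
Braking distance = v²/(2a) = 11.6667² / (2 × 6.700) = 136.112 / 13.400 = 10.158 m.

Braking distance ≈ 10 m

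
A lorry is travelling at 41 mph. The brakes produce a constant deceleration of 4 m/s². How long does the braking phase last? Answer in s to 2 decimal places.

41 mph × 0.44704 = 18.3286 m/s.
Braking time = v/a = 18.3286 / 4.000 = 4.582 s.

Braking time ≈ 4.58 s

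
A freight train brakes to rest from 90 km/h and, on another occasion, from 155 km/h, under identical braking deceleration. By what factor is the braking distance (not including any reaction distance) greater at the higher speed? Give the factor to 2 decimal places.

Factor ≈ 2.97

Braking distance d = v²/(2a), so with a fixed, d ∝ v².
Factor = (155/90)² = 1.7222² = 2.9660.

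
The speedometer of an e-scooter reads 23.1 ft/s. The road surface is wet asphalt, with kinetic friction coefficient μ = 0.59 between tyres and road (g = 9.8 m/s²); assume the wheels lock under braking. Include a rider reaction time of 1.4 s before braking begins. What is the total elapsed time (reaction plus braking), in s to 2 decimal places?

Total time ≈ 2.62 s

23.1 ft/s × 0.3048 = 7.0409 m/s.
a = μg = 0.59 × 9.8 = 5.782 m/s².
Braking time = v/a = 7.0409 / 5.782 = 1.218 s.
Total = 1.4 + 1.218 = 2.618 s.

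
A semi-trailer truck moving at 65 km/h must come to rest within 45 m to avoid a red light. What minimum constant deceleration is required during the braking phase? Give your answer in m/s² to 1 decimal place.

Required deceleration ≈ 3.6 m/s²

65 km/h ÷ 3.6 = 18.0556 m/s.
v² = 2a·d ⇒ a = v²/(2d) = 18.0556² / (2 × 45.000) = 326.005 / 90.000 = 3.6223 m/s².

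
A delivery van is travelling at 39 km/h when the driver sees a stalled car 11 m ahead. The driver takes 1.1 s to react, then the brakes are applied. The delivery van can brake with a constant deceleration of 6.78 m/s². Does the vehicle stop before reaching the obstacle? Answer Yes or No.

No

39 km/h ÷ 3.6 = 10.8333 m/s.
Reaction distance = 10.8333 × 1.1 = 11.917 m.
Braking distance = v²/(2a) = 117.360 / 13.560 = 8.655 m.
Total stopping distance = 11.917 + 8.655 = 20.572 m, vs 11 m available — it cannot stop in time and overshoots by 20.572 − 11 = 9.572 m.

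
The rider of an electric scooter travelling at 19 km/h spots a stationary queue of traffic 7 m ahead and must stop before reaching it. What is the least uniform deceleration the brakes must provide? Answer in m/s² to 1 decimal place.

19 km/h ÷ 3.6 = 5.2778 m/s.
v² = 2a·d ⇒ a = v²/(2d) = 5.2778² / (2 × 7.000) = 27.855 / 14.000 = 1.9896 m/s².

Required deceleration ≈ 2.0 m/s²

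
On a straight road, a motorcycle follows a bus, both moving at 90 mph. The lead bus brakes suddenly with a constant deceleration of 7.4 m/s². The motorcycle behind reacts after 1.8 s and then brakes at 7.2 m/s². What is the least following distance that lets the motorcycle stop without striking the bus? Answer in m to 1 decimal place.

Minimum gap ≈ 75.5 m

90 mph × 0.44704 = 40.2336 m/s.
Leader travels v²/(2a_L) = 1618.743 / 14.800 = 109.375 m before stopping.
Follower covers v·t_r = 40.2336 × 1.8 = 72.420 m while reacting, then v²/(2a_F) = 1618.743 / 14.400 = 112.413 m while braking, for a total of 72.420 + 112.413 = 184.833 m.
Since a_F ≤ a_L and the follower starts braking later, the follower is never slower than the leader, so the closest approach is when both have stopped.
Minimum gap = 184.833 − 109.375 = 75.458 m.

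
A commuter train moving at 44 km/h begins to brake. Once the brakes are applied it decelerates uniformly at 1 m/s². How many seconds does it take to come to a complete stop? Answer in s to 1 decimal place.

Braking time ≈ 12.2 s

44 km/h ÷ 3.6 = 12.2222 m/s.
Braking time = v/a = 12.2222 / 1.000 = 12.222 s.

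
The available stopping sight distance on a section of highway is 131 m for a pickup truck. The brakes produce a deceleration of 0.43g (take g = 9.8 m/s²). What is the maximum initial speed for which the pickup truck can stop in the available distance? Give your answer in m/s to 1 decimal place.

a = 0.43 × 9.8 = 4.214 m/s².
v²/(2a) = d ⇒ v = √(2 × 4.214 × 131) = √1104.07 = 33.2275 m/s.

Maximum speed ≈ 33.2 m/s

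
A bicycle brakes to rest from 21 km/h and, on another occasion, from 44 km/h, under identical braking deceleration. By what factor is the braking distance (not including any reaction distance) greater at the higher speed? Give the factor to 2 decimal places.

Braking distance d = v²/(2a), so with a fixed, d ∝ v².
Factor = (44/21)² = 2.0952² = 4.3899.

Factor ≈ 4.39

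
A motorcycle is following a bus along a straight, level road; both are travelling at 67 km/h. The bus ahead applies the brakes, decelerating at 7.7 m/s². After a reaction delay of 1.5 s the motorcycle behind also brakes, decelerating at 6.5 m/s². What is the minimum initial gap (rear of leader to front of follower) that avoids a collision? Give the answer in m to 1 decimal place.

67 km/h ÷ 3.6 = 18.6111 m/s.
Leader travels v²/(2a_L) = 346.373 / 15.400 = 22.492 m before stopping.
Follower covers v·t_r = 18.6111 × 1.5 = 27.917 m while reacting, then v²/(2a_F) = 346.373 / 13.000 = 26.644 m while braking, for a total of 27.917 + 26.644 = 54.561 m.
Since a_F ≤ a_L and the follower starts braking later, the follower is never slower than the leader, so the closest approach is when both have stopped.
Minimum gap = 54.561 − 22.492 = 32.069 m.

Minimum gap ≈ 32.1 m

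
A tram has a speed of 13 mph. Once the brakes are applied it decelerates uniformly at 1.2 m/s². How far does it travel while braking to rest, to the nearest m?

13 mph × 0.44704 = 5.8115 m/s.
Braking distance = v²/(2a) = 5.8115² / (2 × 1.200) = 33.774 / 2.400 = 14.073 m.

Braking distance ≈ 14 m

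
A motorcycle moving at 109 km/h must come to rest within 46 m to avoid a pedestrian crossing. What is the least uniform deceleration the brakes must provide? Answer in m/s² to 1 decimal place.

Required deceleration ≈ 10.0 m/s²

109 km/h ÷ 3.6 = 30.2778 m/s.
v² = 2a·d ⇒ a = v²/(2d) = 30.2778² / (2 × 46.000) = 916.745 / 92.000 = 9.9646 m/s².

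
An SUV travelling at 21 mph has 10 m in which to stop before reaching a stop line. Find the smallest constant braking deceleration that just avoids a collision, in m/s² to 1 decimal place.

21 mph × 0.44704 = 9.3878 m/s.
v² = 2a·d ⇒ a = v²/(2d) = 9.3878² / (2 × 10.000) = 88.131 / 20.000 = 4.4066 m/s².

Required deceleration ≈ 4.4 m/s²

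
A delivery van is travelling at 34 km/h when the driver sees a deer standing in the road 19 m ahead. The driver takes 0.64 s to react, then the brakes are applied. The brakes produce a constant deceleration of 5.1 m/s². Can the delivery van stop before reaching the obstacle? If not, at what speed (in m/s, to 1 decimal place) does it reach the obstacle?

Yes — it stops about 4.2 m short of the obstacle, so it never reaches it

34 km/h ÷ 3.6 = 9.4444 m/s.
Reaction distance = 9.4444 × 0.64 = 6.044 m.
Braking distance = v²/(2a) = 89.197 / 10.200 = 8.745 m.
Total stopping distance = 6.044 + 8.745 = 14.789 m, vs 19 m available — it stops with 19 − 14.789 = 4.211 m to spare.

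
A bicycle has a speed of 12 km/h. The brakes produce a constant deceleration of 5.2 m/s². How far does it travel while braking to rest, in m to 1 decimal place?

12 km/h ÷ 3.6 = 3.3333 m/s.
Braking distance = v²/(2a) = 3.3333² / (2 × 5.200) = 11.111 / 10.400 = 1.068 m.

Braking distance ≈ 1.1 m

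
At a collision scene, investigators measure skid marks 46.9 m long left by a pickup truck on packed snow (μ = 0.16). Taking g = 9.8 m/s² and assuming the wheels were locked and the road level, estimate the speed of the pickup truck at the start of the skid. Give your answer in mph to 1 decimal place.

Deceleration a = μg = 0.16 × 9.8 = 1.568 m/s².
v = √(2a·d) = √(2 × 1.568 × 46.9) = √147.078 = 12.1276 m/s.
= 12.1276 ÷ 0.44704 = 27.129 mph.

Initial speed ≈ 27.1 mph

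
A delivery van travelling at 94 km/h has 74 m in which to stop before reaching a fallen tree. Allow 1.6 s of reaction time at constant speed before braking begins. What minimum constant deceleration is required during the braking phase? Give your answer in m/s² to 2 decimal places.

Required deceleration ≈ 10.58 m/s²

94 km/h ÷ 3.6 = 26.1111 m/s.
Distance covered during reaction = 26.1111 × 1.6 = 41.778 m.
Distance available for braking: 74 − 41.778 = 32.222 m.
v² = 2a·d ⇒ a = v²/(2d) = 26.1111² / (2 × 32.222) = 681.790 / 64.444 = 10.5796 m/s².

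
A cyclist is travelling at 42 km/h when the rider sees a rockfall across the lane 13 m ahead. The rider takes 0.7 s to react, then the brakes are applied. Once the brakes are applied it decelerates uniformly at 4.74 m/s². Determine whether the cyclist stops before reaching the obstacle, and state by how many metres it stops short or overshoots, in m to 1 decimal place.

No — it overshoots by 9.5 m

42 km/h ÷ 3.6 = 11.6667 m/s.
Reaction distance = 11.6667 × 0.7 = 8.167 m.
Braking distance = v²/(2a) = 136.112 / 9.480 = 14.358 m.
Total stopping distance = 8.167 + 14.358 = 22.525 m, vs 13 m available — it cannot stop in time and overshoots by 22.525 − 13 = 9.525 m.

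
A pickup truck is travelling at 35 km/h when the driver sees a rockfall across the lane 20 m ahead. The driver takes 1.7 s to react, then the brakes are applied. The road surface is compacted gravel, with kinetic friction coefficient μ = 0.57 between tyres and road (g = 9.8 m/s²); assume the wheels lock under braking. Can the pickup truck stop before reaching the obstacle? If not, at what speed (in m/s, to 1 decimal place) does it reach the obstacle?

35 km/h ÷ 3.6 = 9.7222 m/s.
a = μg = 0.57 × 9.8 = 5.586 m/s².
Reaction distance = 9.7222 × 1.7 = 16.528 m.
Braking distance needed to stop: v²/(2a) = 94.521 / 11.172 = 8.461 m, so total needed = 16.528 + 8.461 = 24.989 m > 20 m — it cannot stop.
Distance remaining when braking begins: 20 − 16.528 = 3.472 m.
v² = v₀² − 2a·d = 94.521 − 2 × 5.586 × 3.472 = 55.732 m²/s².
v = √55.732 = 7.465 m/s.

No — it strikes the obstacle at 7.5 m/s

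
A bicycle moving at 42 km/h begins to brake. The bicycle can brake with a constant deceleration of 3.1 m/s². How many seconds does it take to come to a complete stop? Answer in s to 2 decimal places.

Braking time ≈ 3.76 s

42 km/h ÷ 3.6 = 11.6667 m/s.
Braking time = v/a = 11.6667 / 3.100 = 3.763 s.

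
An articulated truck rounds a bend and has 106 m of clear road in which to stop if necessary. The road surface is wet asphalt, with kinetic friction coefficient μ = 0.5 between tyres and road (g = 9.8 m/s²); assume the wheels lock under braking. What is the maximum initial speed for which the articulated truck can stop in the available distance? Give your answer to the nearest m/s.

a = μg = 0.5 × 9.8 = 4.900 m/s².
v²/(2a) = d ⇒ v = √(2 × 4.900 × 106) = √1038.80 = 32.2304 m/s.

Maximum speed ≈ 32 m/s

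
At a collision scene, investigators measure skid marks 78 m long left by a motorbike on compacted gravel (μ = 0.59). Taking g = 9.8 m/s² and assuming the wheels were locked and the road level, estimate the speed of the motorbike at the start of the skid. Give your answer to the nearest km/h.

Initial speed ≈ 108 km/h

Deceleration a = μg = 0.59 × 9.8 = 5.782 m/s².
v = √(2a·d) = √(2 × 5.782 × 78) = √901.992 = 30.0332 m/s.
= 30.0332 × 3.6 = 108.120 km/h.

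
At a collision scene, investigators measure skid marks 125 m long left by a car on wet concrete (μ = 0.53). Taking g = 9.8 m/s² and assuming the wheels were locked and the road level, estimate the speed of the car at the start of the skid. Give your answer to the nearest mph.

Deceleration a = μg = 0.53 × 9.8 = 5.194 m/s².
v = √(2a·d) = √(2 × 5.194 × 125) = √1298.500 = 36.0347 m/s.
= 36.0347 ÷ 0.44704 = 80.607 mph.

Initial speed ≈ 81 mph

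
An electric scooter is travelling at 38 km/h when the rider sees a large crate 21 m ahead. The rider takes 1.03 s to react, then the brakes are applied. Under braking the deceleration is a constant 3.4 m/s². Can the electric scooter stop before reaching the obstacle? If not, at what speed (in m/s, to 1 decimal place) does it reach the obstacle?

No — it strikes the obstacle at 6.5 m/s

38 km/h ÷ 3.6 = 10.5556 m/s.
Reaction distance = 10.5556 × 1.03 = 10.872 m.
Braking distance needed to stop: v²/(2a) = 111.421 / 6.800 = 16.385 m, so total needed = 10.872 + 16.385 = 27.257 m > 21 m — it cannot stop.
Distance remaining when braking begins: 21 − 10.872 = 10.128 m.
v² = v₀² − 2a·d = 111.421 − 2 × 3.400 × 10.128 = 42.551 m²/s².
v = √42.551 = 6.523 m/s.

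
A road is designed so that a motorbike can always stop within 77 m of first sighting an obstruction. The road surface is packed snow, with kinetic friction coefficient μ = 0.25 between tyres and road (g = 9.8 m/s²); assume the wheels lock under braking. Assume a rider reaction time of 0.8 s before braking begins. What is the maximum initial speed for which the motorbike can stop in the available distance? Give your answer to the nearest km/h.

a = μg = 0.25 × 9.8 = 2.450 m/s².
Stopping distance: v·t_r + v²/(2a) = 77 with t_r = 0.8 s and a = 2.450 m/s².
So v² + 3.920 v − 377.30 = 0.
Positive root: v = −a·t_r + √((a·t_r)² + 2a·d) = −1.960 + √(3.842 + 377.30) = 17.5629 m/s.
17.5629 m/s × 3.6 = 63.226 km/h.

Maximum speed ≈ 63 km/h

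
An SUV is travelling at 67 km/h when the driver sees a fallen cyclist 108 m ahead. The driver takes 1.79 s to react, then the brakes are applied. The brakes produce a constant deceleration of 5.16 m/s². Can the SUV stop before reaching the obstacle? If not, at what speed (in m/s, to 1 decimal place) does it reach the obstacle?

67 km/h ÷ 3.6 = 18.6111 m/s.
Reaction distance = 18.6111 × 1.79 = 33.314 m.
Braking distance = v²/(2a) = 346.373 / 10.320 = 33.563 m.
Total stopping distance = 33.314 + 33.563 = 66.877 m, vs 108 m available — it stops with 108 − 66.877 = 41.123 m to spare.

Yes — it stops about 41.1 m short of the obstacle, so it never reaches it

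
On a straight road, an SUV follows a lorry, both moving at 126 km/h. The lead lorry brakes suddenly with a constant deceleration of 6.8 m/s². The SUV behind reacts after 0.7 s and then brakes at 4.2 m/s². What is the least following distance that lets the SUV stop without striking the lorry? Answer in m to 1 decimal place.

126 km/h ÷ 3.6 = 35.0000 m/s.
Leader travels v²/(2a_L) = 1225.000 / 13.600 = 90.074 m before stopping.
Follower covers v·t_r = 35.0000 × 0.7 = 24.500 m while reacting, then v²/(2a_F) = 1225.000 / 8.400 = 145.833 m while braking, for a total of 24.500 + 145.833 = 170.333 m.
Since a_F ≤ a_L and the follower starts braking later, the follower is never slower than the leader, so the closest approach is when both have stopped.
Minimum gap = 170.333 − 90.074 = 80.259 m.

Minimum gap ≈ 80.3 m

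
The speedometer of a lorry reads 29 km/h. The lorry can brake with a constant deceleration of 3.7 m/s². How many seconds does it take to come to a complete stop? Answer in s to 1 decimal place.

Braking time ≈ 2.2 s

29 km/h ÷ 3.6 = 8.0556 m/s.
Braking time = v/a = 8.0556 / 3.700 = 2.177 s.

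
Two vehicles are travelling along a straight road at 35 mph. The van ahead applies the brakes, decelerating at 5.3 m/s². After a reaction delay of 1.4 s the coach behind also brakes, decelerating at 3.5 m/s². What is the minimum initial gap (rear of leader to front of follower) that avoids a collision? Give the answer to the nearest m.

35 mph × 0.44704 = 15.6464 m/s.
Leader travels v²/(2a_L) = 244.810 / 10.600 = 23.095 m before stopping.
Follower covers v·t_r = 15.6464 × 1.4 = 21.905 m while reacting, then v²/(2a_F) = 244.810 / 7.000 = 34.973 m while braking, for a total of 21.905 + 34.973 = 56.878 m.
Since a_F ≤ a_L and the follower starts braking later, the follower is never slower than the leader, so the closest approach is when both have stopped.
Minimum gap = 56.878 − 23.095 = 33.783 m.

Minimum gap ≈ 34 m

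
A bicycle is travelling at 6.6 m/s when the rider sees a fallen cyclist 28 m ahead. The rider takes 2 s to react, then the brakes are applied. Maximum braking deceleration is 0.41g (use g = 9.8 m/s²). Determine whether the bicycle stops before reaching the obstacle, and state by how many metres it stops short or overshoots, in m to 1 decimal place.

a = 0.41 × 9.8 = 4.018 m/s².
Reaction distance = 6.6000 × 2 = 13.200 m.
Braking distance = v²/(2a) = 43.560 / 8.036 = 5.421 m.
Total stopping distance = 13.200 + 5.421 = 18.621 m, vs 28 m available — it stops with 28 − 18.621 = 9.379 m to spare.

Yes — it stops 9.4 m short of the obstacle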